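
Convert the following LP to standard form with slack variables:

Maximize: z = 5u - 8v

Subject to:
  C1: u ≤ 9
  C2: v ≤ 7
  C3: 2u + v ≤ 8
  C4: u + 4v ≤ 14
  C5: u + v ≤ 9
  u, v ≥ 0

max z = 5u - 8v

s.t.
  u + s1 = 9
  v + s2 = 7
  2u + v + s3 = 8
  u + 4v + s4 = 14
  u + v + s5 = 9
  u, v, s1, s2, s3, s4, s5 ≥ 0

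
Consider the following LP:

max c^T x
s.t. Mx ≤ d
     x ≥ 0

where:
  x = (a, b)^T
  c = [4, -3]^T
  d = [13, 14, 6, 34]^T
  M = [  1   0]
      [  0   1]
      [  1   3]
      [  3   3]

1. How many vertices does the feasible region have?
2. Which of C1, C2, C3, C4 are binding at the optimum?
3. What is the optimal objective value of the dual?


1. 3
2. C3
3. 24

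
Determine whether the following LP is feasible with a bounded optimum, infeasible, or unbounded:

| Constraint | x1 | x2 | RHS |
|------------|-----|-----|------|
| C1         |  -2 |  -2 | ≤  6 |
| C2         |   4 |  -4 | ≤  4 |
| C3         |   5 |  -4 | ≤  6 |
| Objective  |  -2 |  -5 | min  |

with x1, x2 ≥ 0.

Unbounded (objective can decrease without bound)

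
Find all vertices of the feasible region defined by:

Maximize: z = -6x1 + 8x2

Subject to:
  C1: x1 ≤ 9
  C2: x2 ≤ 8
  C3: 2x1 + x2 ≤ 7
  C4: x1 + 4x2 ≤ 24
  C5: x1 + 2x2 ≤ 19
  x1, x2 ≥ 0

(0, 0), (3.5, 0), (0.5714, 5.857), (0, 6)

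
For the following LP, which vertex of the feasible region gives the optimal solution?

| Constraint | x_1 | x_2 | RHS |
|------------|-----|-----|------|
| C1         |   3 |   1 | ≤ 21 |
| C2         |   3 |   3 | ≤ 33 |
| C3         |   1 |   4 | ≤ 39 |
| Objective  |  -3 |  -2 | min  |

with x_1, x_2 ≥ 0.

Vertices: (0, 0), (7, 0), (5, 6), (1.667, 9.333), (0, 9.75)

Evaluate the objective at each vertex of the feasible region:
  z(0, 0) = 0
  z(7, 0) = -21
  z(5, 6) = -27  ←
  z(1.667, 9.333) = -23.67
  z(0, 9.75) = -19.5
The minimum is at x_1 = 5, x_2 = 6.

(5, 6)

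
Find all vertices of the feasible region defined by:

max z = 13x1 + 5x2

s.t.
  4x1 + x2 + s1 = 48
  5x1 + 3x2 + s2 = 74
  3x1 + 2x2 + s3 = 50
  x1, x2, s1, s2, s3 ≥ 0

(0, 0), (12, 0), (10, 8), (0, 24.67)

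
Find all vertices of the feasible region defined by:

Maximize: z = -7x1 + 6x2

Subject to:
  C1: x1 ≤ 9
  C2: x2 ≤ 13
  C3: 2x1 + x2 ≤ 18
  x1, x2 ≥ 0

(0, 0), (9, 0), (2.5, 13), (0, 13)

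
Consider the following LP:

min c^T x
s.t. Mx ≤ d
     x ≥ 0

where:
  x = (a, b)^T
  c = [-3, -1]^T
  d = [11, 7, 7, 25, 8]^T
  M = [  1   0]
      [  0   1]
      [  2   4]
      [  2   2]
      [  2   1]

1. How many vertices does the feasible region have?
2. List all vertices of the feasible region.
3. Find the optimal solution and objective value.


1. 3
2. (0, 0), (3.5, 0), (0, 1.75)
3. a = 3.5, b = 0, z = -10.5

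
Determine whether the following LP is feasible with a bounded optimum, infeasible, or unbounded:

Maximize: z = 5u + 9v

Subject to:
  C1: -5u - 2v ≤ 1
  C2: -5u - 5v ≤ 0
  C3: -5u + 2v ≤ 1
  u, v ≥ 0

Unbounded (objective can increase without bound)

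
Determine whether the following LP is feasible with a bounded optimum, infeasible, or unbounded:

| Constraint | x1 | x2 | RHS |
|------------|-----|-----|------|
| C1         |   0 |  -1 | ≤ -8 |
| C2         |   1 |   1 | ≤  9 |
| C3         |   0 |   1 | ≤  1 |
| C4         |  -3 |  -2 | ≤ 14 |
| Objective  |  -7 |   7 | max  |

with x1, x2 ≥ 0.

Infeasible (no feasible solution exists)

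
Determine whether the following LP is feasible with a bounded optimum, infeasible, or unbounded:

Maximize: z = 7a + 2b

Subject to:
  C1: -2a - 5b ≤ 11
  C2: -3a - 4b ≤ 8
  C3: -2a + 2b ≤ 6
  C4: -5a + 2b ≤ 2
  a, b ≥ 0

Unbounded (objective can increase without bound)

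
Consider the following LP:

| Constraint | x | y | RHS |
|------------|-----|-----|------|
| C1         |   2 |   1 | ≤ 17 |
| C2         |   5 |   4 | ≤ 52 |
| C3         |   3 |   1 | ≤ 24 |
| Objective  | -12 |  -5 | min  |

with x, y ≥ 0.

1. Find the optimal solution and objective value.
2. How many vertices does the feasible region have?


1. x = 7, y = 3, z = -99
2. 5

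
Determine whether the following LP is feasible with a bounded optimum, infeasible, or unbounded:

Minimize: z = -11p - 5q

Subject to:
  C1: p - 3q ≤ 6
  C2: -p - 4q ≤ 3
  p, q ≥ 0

Unbounded (objective can decrease without bound)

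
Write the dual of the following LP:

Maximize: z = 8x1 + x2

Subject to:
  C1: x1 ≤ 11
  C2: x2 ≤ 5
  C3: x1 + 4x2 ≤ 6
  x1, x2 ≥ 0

Primal max cᵀx s.t. Ax ≤ b, x ≥ 0  →  Dual min bᵀy s.t. Aᵀy ≥ c, y ≥ 0.

Minimize: z = 11y1 + 5y2 + 6y3

Subject to:
  y1 + y3 ≥ 8
  y2 + 4y3 ≥ 1
  y1, y2, y3 ≥ 0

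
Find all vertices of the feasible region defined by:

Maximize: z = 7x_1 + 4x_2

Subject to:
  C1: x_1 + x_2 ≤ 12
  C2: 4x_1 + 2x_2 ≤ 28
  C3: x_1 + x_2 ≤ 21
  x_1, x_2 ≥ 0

(0, 0), (7, 0), (2, 10), (0, 12)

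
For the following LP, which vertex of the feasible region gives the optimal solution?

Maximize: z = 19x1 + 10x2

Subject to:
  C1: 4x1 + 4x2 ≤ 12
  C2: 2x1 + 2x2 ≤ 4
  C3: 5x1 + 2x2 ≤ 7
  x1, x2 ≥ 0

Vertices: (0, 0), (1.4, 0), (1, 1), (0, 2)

Evaluate the objective at each vertex of the feasible region:
  z(0, 0) = 0
  z(1.4, 0) = 26.6
  z(1, 1) = 29  ←
  z(0, 2) = 20
The maximum is at x1 = 1, x2 = 1.

(1, 1)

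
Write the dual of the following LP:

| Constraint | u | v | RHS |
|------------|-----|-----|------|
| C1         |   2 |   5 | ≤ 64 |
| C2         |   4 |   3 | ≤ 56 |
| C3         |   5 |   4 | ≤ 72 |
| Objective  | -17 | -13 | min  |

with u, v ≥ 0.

Primal min cᵀx s.t. Ax ≤ b, x ≥ 0  →  Dual max −bᵀy s.t. Aᵀy ≥ −c, y ≥ 0.

Maximize: z = -64y1 - 56y2 - 72y3

Subject to:
  2y1 + 4y2 + 5y3 ≥ 17
  5y1 + 3y2 + 4y3 ≥ 13
  y1, y2, y3 ≥ 0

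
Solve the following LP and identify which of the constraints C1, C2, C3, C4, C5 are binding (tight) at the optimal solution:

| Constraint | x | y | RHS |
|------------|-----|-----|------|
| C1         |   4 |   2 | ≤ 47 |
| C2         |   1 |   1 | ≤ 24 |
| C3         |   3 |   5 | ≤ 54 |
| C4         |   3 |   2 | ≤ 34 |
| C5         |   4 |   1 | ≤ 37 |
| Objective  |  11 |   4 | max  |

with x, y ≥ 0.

At x = 8, y = 5, compute slack b - a·x for each constraint:
  C1: 47 − 42 = 5  (slack)
  C2: 24 − 13 = 11  (slack)
  C3: 54 − 49 = 5  (slack)
  C4: 34 − 34 = 0  (binding)
  C5: 37 − 37 = 0  (binding)

Optimal: x = 8, y = 5
Binding: C4, C5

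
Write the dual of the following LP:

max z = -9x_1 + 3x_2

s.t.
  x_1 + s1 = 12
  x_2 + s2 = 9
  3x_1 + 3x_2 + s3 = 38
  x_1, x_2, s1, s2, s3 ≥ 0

Primal max cᵀx s.t. Ax ≤ b, x ≥ 0  →  Dual min bᵀy s.t. Aᵀy ≥ c, y ≥ 0.

Minimize: z = 12y1 + 9y2 + 38y3

Subject to:
  y1 + 3y3 ≥ -9
  y2 + 3y3 ≥ 3
  y1, y2, y3 ≥ 0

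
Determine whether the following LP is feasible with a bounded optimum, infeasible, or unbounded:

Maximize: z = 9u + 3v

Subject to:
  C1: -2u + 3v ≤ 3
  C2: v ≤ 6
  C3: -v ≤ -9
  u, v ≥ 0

Infeasible (no feasible solution exists)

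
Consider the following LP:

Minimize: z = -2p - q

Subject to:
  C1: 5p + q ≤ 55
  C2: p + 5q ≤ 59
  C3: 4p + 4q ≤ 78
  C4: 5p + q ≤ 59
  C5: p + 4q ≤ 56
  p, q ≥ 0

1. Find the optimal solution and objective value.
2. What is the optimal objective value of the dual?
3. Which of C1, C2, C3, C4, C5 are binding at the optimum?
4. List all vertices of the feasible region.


1. p = 9, q = 10, z = -28
2. -28
3. C1, C2
4. (0, 0), (11, 0), (9, 10), (0, 11.8)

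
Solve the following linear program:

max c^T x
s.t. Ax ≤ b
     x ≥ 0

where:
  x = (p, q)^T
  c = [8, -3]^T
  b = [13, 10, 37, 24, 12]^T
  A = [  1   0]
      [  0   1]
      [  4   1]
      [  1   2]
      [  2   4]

Evaluate the objective at each vertex of the feasible region:
  z(0, 0) = 0
  z(6, 0) = 48  ←
  z(0, 3) = -9
The maximum is at p = 6, q = 0.

p = 6, q = 0, z = 48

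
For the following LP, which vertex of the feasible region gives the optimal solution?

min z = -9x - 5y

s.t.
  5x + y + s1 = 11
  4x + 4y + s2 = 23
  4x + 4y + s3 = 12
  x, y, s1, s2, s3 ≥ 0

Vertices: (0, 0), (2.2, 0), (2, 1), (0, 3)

Evaluate the objective at each vertex of the feasible region:
  z(0, 0) = 0
  z(2.2, 0) = -19.8
  z(2, 1) = -23  ←
  z(0, 3) = -15
The minimum is at x = 2, y = 1.

(2, 1)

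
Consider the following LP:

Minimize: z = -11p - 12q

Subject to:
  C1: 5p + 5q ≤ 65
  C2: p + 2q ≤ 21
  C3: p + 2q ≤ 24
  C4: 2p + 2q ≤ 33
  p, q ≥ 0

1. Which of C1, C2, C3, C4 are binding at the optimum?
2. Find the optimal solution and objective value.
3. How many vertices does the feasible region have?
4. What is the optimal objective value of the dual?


1. C1, C2
2. p = 5, q = 8, z = -151
3. 4
4. -151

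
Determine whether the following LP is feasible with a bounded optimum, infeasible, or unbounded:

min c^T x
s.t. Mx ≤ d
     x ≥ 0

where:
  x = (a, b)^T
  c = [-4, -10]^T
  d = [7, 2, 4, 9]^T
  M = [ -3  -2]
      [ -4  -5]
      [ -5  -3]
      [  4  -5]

Unbounded (objective can decrease without bound)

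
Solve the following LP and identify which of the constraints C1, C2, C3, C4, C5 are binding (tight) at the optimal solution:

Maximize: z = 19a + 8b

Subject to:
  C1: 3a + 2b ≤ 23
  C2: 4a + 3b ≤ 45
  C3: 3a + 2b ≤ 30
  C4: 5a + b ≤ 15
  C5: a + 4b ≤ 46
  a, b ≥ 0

At a = 1, b = 10, compute slack b - a·x for each constraint:
  C1: 23 − 23 = 0  (binding)
  C2: 45 − 34 = 11  (slack)
  C3: 30 − 23 = 7  (slack)
  C4: 15 − 15 = 0  (binding)
  C5: 46 − 41 = 5  (slack)

Optimal: a = 1, b = 10
Binding: C1, C4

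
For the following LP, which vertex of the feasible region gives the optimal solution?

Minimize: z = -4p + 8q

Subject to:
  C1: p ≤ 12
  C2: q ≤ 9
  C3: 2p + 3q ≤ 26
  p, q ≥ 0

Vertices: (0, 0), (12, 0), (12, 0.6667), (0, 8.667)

Evaluate the objective at each vertex of the feasible region:
  z(0, 0) = 0
  z(12, 0) = -48  ←
  z(12, 0.6667) = -42.67
  z(0, 8.667) = 69.33
The minimum is at p = 12, q = 0.

(12, 0)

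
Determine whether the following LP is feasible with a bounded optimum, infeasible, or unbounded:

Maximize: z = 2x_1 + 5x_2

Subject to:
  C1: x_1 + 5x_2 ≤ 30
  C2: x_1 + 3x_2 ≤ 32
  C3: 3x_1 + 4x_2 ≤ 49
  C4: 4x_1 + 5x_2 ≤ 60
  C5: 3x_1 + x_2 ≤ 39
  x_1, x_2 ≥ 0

Feasible with a bounded optimal solution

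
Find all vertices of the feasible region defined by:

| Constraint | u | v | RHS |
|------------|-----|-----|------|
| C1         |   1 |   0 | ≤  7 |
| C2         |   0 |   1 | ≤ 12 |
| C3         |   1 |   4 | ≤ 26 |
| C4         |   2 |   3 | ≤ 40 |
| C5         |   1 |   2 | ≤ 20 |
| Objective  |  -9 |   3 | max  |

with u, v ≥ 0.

(0, 0), (7, 0), (7, 4.75), (0, 6.5)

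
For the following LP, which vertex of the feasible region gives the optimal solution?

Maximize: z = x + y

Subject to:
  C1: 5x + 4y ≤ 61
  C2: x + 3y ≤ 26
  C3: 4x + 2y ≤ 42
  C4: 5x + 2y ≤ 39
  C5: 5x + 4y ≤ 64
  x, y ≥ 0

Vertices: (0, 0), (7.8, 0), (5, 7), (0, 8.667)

Evaluate the objective at each vertex of the feasible region:
  z(0, 0) = 0
  z(7.8, 0) = 7.8
  z(5, 7) = 12  ←
  z(0, 8.667) = 8.667
The maximum is at x = 5, y = 7.

(5, 7)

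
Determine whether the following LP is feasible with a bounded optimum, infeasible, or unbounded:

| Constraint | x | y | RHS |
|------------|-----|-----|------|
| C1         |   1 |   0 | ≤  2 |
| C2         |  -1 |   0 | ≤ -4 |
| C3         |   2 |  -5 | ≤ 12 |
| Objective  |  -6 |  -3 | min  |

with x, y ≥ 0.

Infeasible (no feasible solution exists)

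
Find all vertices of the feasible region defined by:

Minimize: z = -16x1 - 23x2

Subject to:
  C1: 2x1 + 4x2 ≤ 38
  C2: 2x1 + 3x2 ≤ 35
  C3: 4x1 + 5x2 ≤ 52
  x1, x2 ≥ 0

(0, 0), (13, 0), (3, 8), (0, 9.5)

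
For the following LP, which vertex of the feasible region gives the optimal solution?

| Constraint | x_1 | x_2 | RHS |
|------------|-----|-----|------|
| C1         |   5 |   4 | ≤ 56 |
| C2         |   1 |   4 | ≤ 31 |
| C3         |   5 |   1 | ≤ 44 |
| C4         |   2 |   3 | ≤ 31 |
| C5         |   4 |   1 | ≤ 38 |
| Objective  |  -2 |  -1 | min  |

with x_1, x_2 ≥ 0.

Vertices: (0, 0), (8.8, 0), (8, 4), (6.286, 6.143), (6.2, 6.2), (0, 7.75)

Evaluate the objective at each vertex of the feasible region:
  z(0, 0) = 0
  z(8.8, 0) = -17.6
  z(8, 4) = -20  ←
  z(6.286, 6.143) = -18.71
  z(6.2, 6.2) = -18.6
  z(0, 7.75) = -7.75
The minimum is at x_1 = 8, x_2 = 4.

(8, 4)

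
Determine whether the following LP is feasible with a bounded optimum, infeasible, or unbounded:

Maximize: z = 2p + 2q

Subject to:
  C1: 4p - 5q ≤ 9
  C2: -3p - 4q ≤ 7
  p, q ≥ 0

Unbounded (objective can increase without bound)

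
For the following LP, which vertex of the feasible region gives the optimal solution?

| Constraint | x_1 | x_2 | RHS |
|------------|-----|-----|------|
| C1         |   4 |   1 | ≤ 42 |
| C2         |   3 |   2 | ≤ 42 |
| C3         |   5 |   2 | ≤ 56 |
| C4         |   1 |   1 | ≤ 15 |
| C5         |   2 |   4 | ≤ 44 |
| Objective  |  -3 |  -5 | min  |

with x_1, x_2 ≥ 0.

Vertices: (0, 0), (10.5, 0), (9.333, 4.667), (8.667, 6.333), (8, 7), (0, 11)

Evaluate the objective at each vertex of the feasible region:
  z(0, 0) = 0
  z(10.5, 0) = -31.5
  z(9.333, 4.667) = -51.33
  z(8.667, 6.333) = -57.67
  z(8, 7) = -59  ←
  z(0, 11) = -55
The minimum is at x_1 = 8, x_2 = 7.

(8, 7)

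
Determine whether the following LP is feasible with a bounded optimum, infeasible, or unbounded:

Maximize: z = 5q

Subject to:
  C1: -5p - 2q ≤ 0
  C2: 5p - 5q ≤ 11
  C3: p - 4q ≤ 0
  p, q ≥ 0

Unbounded (objective can increase without bound)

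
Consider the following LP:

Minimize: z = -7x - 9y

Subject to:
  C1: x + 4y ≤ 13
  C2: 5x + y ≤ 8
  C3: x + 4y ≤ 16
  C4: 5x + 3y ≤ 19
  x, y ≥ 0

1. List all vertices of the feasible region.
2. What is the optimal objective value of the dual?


1. (0, 0), (1.6, 0), (1, 3), (0, 3.25)
2. -34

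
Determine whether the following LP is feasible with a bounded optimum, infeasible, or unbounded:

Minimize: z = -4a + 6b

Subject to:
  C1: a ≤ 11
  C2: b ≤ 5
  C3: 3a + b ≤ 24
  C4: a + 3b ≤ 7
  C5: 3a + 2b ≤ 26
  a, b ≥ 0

Feasible with a bounded optimal solution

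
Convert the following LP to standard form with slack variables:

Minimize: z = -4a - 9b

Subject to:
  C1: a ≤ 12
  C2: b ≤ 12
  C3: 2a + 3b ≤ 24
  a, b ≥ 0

min z = -4a - 9b

s.t.
  a + s1 = 12
  b + s2 = 12
  2a + 3b + s3 = 24
  a, b, s1, s2, s3 ≥ 0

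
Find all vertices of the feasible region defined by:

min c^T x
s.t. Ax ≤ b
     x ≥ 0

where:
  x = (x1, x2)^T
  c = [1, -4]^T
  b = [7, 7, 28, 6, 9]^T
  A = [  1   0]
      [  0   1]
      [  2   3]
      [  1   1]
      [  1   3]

(0, 0), (6, 0), (4.5, 1.5), (0, 3)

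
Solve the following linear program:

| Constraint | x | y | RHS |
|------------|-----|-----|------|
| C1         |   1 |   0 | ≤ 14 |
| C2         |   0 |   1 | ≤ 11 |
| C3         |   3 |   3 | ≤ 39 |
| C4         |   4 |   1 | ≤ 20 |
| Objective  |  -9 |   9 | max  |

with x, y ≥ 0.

Evaluate the objective at each vertex of the feasible region:
  z(0, 0) = 0
  z(5, 0) = -45
  z(2.333, 10.67) = 75
  z(2, 11) = 81
  z(0, 11) = 99  ←
The maximum is at x = 0, y = 11.

x = 0, y = 11, z = 99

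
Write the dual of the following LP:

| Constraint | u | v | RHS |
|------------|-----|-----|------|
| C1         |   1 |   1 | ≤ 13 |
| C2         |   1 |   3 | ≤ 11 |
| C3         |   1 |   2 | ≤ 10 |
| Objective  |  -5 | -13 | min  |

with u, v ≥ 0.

Primal min cᵀx s.t. Ax ≤ b, x ≥ 0  →  Dual max −bᵀy s.t. Aᵀy ≥ −c, y ≥ 0.

Maximize: z = -13y1 - 11y2 - 10y3

Subject to:
  y1 + y2 + y3 ≥ 5
  y1 + 3y2 + 2y3 ≥ 13
  y1, y2, y3 ≥ 0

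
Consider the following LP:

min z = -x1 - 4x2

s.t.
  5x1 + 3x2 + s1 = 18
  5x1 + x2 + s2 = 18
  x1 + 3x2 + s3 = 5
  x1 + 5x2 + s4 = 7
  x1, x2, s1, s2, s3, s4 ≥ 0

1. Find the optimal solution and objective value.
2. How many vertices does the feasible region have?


1. x1 = 2, x2 = 1, z = -6
2. 5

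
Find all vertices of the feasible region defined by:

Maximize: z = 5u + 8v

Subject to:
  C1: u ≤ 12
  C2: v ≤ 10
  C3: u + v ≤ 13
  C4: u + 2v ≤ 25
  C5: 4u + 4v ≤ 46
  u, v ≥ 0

(0, 0), (11.5, 0), (1.5, 10), (0, 10)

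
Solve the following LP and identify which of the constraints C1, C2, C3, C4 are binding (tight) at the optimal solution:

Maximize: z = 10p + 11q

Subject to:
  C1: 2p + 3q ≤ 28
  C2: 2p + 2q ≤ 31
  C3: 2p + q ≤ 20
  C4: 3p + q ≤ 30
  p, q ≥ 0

At p = 8, q = 4, compute slack b - a·x for each constraint:
  C1: 28 − 28 = 0  (binding)
  C2: 31 − 24 = 7  (slack)
  C3: 20 − 20 = 0  (binding)
  C4: 30 − 28 = 2  (slack)

Optimal: p = 8, q = 4
Binding: C1, C3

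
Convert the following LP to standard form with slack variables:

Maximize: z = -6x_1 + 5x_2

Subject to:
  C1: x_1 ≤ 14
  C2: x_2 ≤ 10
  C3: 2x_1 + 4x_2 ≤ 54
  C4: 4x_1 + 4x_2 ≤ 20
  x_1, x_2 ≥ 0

max z = -6x_1 + 5x_2

s.t.
  x_1 + s1 = 14
  x_2 + s2 = 10
  2x_1 + 4x_2 + s3 = 54
  4x_1 + 4x_2 + s4 = 20
  x_1, x_2, s1, s2, s3, s4 ≥ 0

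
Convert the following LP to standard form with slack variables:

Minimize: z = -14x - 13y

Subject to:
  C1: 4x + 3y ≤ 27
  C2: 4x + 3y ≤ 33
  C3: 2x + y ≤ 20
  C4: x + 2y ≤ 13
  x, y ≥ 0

min z = -14x - 13y

s.t.
  4x + 3y + s1 = 27
  4x + 3y + s2 = 33
  2x + y + s3 = 20
  x + 2y + s4 = 13
  x, y, s1, s2, s3, s4 ≥ 0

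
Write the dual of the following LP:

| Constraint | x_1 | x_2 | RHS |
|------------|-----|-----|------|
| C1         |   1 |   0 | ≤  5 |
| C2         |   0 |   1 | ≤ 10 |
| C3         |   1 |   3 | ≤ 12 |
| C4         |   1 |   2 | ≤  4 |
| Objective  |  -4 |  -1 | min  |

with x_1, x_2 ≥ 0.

Primal min cᵀx s.t. Ax ≤ b, x ≥ 0  →  Dual max −bᵀy s.t. Aᵀy ≥ −c, y ≥ 0.

Maximize: z = -5y1 - 10y2 - 12y3 - 4y4

Subject to:
  y1 + y3 + y4 ≥ 4
  y2 + 3y3 + 2y4 ≥ 1
  y1, y2, y3, y4 ≥ 0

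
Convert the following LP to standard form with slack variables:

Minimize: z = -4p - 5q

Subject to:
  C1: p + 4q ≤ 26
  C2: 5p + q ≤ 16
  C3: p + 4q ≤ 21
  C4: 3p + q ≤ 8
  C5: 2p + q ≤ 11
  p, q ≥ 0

min z = -4p - 5q

s.t.
  p + 4q + s1 = 26
  5p + q + s2 = 16
  p + 4q + s3 = 21
  3p + q + s4 = 8
  2p + q + s5 = 11
  p, q, s1, s2, s3, s4, s5 ≥ 0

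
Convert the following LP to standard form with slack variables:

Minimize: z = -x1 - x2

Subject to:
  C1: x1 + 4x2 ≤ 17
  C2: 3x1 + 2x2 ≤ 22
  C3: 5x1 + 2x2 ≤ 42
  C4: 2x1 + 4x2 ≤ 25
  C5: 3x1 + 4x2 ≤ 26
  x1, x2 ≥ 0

min z = -x1 - x2

s.t.
  x1 + 4x2 + s1 = 17
  3x1 + 2x2 + s2 = 22
  5x1 + 2x2 + s3 = 42
  2x1 + 4x2 + s4 = 25
  3x1 + 4x2 + s5 = 26
  x1, x2, s1, s2, s3, s4, s5 ≥ 0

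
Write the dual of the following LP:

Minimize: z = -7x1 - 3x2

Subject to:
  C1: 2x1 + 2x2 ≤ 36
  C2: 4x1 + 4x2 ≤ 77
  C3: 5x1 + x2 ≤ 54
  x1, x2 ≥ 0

Primal min cᵀx s.t. Ax ≤ b, x ≥ 0  →  Dual max −bᵀy s.t. Aᵀy ≥ −c, y ≥ 0.

Maximize: z = -36y1 - 77y2 - 54y3

Subject to:
  2y1 + 4y2 + 5y3 ≥ 7
  2y1 + 4y2 + y3 ≥ 3
  y1, y2, y3 ≥ 0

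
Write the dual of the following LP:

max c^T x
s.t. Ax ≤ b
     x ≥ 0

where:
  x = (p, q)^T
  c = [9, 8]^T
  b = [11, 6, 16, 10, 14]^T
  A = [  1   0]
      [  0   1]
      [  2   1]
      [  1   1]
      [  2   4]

Primal max cᵀx s.t. Ax ≤ b, x ≥ 0  →  Dual min bᵀy s.t. Aᵀy ≥ c, y ≥ 0.

Minimize: z = 11y1 + 6y2 + 16y3 + 10y4 + 14y5

Subject to:
  y1 + 2y3 + y4 + 2y5 ≥ 9
  y2 + y3 + y4 + 4y5 ≥ 8
  y1, y2, y3, y4, y5 ≥ 0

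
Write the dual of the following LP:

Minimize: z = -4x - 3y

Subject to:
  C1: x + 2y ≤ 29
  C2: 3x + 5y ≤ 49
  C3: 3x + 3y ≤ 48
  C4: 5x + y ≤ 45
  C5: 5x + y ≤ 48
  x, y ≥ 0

Primal min cᵀx s.t. Ax ≤ b, x ≥ 0  →  Dual max −bᵀy s.t. Aᵀy ≥ −c, y ≥ 0.

Maximize: z = -29y1 - 49y2 - 48y3 - 45y4 - 48y5

Subject to:
  y1 + 3y2 + 3y3 + 5y4 + 5y5 ≥ 4
  2y1 + 5y2 + 3y3 + y4 + y5 ≥ 3
  y1, y2, y3, y4, y5 ≥ 0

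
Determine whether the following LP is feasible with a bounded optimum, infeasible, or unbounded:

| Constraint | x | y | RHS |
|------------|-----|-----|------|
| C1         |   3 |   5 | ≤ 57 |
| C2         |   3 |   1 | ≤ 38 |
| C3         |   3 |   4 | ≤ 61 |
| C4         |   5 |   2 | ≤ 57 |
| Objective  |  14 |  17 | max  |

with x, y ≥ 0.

Feasible with a bounded optimal solution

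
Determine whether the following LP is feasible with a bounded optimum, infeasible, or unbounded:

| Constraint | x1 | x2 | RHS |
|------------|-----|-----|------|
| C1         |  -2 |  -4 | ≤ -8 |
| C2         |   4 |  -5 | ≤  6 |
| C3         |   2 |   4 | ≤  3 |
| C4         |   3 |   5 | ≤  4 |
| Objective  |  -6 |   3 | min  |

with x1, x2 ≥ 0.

Infeasible (no feasible solution exists)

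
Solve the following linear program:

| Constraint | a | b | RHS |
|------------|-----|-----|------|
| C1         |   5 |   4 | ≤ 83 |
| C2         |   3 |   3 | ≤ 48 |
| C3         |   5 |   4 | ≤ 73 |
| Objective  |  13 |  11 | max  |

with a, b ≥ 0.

Evaluate the objective at each vertex of the feasible region:
  z(0, 0) = 0
  z(14.6, 0) = 189.8
  z(9, 7) = 194  ←
  z(0, 16) = 176
The maximum is at a = 9, b = 7.

a = 9, b = 7, z = 194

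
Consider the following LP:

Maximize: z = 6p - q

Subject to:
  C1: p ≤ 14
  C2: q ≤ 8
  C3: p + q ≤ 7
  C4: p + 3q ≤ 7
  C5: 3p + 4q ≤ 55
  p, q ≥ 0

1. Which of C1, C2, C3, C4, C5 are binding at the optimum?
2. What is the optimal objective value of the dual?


1. C3, C4
2. 42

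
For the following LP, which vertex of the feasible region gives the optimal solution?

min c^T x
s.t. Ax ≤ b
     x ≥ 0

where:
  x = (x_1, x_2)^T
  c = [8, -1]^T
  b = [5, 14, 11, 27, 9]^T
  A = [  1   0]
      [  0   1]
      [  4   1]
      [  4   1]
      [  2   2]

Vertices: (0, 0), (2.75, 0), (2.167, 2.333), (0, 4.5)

Evaluate the objective at each vertex of the feasible region:
  z(0, 0) = 0
  z(2.75, 0) = 22
  z(2.167, 2.333) = 15
  z(0, 4.5) = -4.5  ←
The minimum is at x_1 = 0, x_2 = 4.5.

(0, 4.5)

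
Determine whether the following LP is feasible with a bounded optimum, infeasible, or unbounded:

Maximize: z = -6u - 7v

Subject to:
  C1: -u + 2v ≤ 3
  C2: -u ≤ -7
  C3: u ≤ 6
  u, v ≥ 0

Infeasible (no feasible solution exists)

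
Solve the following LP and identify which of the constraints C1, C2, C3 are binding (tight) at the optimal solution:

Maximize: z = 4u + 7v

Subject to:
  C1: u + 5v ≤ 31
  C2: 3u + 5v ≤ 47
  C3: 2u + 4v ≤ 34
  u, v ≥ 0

At u = 9, v = 4, compute slack b - a·x for each constraint:
  C1: 31 − 29 = 2  (slack)
  C2: 47 − 47 = 0  (binding)
  C3: 34 − 34 = 0  (binding)

Optimal: u = 9, v = 4
Binding: C2, C3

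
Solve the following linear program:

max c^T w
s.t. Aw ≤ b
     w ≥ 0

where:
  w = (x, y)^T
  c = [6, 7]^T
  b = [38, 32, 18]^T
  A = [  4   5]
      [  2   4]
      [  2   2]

Evaluate the objective at each vertex of the feasible region:
  z(0, 0) = 0
  z(9, 0) = 54
  z(7, 2) = 56  ←
  z(0, 7.6) = 53.2
The maximum is at x = 7, y = 2.

x = 7, y = 2, z = 56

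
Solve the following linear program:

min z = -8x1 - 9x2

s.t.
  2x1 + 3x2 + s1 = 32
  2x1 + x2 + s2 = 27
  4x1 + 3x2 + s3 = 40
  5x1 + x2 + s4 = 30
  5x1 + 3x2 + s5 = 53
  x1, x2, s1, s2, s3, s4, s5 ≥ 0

Evaluate the objective at each vertex of the feasible region:
  z(0, 0) = 0
  z(6, 0) = -48
  z(4.545, 7.273) = -101.8
  z(4, 8) = -104  ←
  z(0, 10.67) = -96
The minimum is at x1 = 4, x2 = 8.

x1 = 4, x2 = 8, z = -104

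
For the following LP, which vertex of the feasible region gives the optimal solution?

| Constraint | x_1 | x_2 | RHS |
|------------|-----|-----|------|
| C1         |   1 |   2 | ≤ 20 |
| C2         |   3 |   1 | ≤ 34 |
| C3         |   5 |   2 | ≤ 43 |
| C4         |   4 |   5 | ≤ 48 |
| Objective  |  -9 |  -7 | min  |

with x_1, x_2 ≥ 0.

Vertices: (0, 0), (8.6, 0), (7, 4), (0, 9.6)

Evaluate the objective at each vertex of the feasible region:
  z(0, 0) = 0
  z(8.6, 0) = -77.4
  z(7, 4) = -91  ←
  z(0, 9.6) = -67.2
The minimum is at x_1 = 7, x_2 = 4.

(7, 4)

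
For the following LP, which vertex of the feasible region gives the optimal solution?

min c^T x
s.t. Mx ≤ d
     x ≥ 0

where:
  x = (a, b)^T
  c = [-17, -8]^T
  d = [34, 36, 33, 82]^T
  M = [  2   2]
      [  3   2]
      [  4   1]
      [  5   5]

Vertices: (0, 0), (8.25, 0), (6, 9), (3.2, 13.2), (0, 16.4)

Evaluate the objective at each vertex of the feasible region:
  z(0, 0) = 0
  z(8.25, 0) = -140.2
  z(6, 9) = -174  ←
  z(3.2, 13.2) = -160
  z(0, 16.4) = -131.2
The minimum is at a = 6, b = 9.

(6, 9)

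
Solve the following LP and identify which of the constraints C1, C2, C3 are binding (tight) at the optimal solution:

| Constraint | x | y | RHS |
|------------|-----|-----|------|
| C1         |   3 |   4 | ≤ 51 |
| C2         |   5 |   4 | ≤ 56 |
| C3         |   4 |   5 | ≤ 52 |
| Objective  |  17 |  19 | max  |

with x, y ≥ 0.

At x = 8, y = 4, compute slack b - a·x for each constraint:
  C1: 51 − 40 = 11  (slack)
  C2: 56 − 56 = 0  (binding)
  C3: 52 − 52 = 0  (binding)

Optimal: x = 8, y = 4
Binding: C2, C3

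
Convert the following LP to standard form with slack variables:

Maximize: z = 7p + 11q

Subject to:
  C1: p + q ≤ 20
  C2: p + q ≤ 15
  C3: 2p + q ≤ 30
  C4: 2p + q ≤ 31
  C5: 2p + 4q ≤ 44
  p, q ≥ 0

max z = 7p + 11q

s.t.
  p + q + s1 = 20
  p + q + s2 = 15
  2p + q + s3 = 30
  2p + q + s4 = 31
  2p + 4q + s5 = 44
  p, q, s1, s2, s3, s4, s5 ≥ 0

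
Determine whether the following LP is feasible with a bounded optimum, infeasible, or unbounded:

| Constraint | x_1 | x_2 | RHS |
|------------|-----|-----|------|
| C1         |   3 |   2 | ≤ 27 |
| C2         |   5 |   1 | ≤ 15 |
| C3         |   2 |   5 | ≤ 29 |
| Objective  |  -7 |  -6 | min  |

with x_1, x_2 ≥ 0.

Feasible with a bounded optimal solution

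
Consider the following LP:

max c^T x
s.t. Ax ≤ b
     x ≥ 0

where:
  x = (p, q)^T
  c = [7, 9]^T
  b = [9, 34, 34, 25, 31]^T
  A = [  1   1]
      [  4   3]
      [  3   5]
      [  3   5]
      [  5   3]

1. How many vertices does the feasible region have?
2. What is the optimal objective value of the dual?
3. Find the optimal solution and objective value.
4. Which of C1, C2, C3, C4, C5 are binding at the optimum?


1. 4
2. 53
3. p = 5, q = 2, z = 53
4. C4, C5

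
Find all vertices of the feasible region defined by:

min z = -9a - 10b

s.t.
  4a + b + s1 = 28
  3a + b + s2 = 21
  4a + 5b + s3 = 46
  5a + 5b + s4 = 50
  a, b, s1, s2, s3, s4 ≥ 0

(0, 0), (7, 0), (5.5, 4.5), (4, 6), (0, 9.2)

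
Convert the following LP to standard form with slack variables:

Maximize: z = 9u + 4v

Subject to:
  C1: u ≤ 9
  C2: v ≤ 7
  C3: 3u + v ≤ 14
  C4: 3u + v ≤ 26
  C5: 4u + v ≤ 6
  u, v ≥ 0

max z = 9u + 4v

s.t.
  u + s1 = 9
  v + s2 = 7
  3u + v + s3 = 14
  3u + v + s4 = 26
  4u + v + s5 = 6
  u, v, s1, s2, s3, s4, s5 ≥ 0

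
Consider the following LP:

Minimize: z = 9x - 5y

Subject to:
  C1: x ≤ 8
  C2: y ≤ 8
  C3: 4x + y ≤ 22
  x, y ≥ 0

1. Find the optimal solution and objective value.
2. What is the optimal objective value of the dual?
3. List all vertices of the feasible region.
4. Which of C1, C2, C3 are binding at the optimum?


1. x = 0, y = 8, z = -40
2. -40
3. (0, 0), (5.5, 0), (3.5, 8), (0, 8)
4. C2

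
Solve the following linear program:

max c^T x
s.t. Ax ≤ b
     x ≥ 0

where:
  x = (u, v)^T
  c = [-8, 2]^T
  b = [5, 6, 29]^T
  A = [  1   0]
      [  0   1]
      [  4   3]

Evaluate the objective at each vertex of the feasible region:
  z(0, 0) = 0
  z(5, 0) = -40
  z(5, 3) = -34
  z(2.75, 6) = -10
  z(0, 6) = 12  ←
The maximum is at u = 0, v = 6.

u = 0, v = 6, z = 12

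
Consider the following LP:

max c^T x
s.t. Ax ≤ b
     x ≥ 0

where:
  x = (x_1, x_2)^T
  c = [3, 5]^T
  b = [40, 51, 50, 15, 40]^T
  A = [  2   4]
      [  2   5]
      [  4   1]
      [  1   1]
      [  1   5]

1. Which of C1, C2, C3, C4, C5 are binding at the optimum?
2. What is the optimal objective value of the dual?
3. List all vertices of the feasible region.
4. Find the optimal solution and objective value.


1. C1, C4
2. 55
3. (0, 0), (12.5, 0), (11.67, 3.333), (10, 5), (6.667, 6.667), (0, 8)
4. x_1 = 10, x_2 = 5, z = 55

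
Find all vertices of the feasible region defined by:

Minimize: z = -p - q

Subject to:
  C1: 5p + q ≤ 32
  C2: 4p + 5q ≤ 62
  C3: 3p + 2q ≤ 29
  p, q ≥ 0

(0, 0), (6.4, 0), (5, 7), (3, 10), (0, 12.4)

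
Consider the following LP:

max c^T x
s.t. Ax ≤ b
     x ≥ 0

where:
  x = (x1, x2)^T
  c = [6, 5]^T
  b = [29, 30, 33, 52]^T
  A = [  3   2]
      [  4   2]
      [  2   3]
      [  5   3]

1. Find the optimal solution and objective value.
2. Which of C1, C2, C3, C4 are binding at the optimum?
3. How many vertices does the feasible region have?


1. x1 = 3, x2 = 9, z = 63
2. C2, C3
3. 4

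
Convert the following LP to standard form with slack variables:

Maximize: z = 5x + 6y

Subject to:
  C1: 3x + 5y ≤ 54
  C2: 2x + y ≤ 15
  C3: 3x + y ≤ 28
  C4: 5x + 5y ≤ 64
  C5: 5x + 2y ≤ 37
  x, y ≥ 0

max z = 5x + 6y

s.t.
  3x + 5y + s1 = 54
  2x + y + s2 = 15
  3x + y + s3 = 28
  5x + 5y + s4 = 64
  5x + 2y + s5 = 37
  x, y, s1, s2, s3, s4, s5 ≥ 0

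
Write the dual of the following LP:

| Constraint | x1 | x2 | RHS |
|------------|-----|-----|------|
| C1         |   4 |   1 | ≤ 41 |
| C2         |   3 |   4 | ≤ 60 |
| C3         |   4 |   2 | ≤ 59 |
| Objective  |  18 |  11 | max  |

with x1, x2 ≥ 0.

Primal max cᵀx s.t. Ax ≤ b, x ≥ 0  →  Dual min bᵀy s.t. Aᵀy ≥ c, y ≥ 0.

Minimize: z = 41y1 + 60y2 + 59y3

Subject to:
  4y1 + 3y2 + 4y3 ≥ 18
  y1 + 4y2 + 2y3 ≥ 11
  y1, y2, y3 ≥ 0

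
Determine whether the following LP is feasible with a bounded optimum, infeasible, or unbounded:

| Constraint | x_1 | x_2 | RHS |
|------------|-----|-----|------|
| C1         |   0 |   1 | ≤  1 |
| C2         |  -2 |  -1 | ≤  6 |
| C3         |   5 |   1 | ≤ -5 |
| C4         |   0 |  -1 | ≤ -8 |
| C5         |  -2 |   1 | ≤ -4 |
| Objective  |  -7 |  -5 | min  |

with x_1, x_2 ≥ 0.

Infeasible (no feasible solution exists)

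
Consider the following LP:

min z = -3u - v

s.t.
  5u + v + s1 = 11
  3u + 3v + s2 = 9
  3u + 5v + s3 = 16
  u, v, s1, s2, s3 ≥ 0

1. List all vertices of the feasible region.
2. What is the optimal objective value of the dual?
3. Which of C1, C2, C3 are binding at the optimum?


1. (0, 0), (2.2, 0), (2, 1), (0, 3)
2. -7
3. C1, C2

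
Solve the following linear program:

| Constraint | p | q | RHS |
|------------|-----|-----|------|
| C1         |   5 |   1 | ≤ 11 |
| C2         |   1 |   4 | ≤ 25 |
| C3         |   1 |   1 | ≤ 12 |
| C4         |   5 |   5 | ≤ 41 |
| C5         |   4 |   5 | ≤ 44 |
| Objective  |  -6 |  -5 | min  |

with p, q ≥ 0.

Evaluate the objective at each vertex of the feasible region:
  z(0, 0) = 0
  z(2.2, 0) = -13.2
  z(1, 6) = -36  ←
  z(0, 6.25) = -31.25
The minimum is at p = 1, q = 6.

p = 1, q = 6, z = -36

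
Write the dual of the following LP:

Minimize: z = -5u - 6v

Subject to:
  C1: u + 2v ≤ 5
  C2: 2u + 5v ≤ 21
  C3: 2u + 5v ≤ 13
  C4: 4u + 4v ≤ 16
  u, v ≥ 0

Primal min cᵀx s.t. Ax ≤ b, x ≥ 0  →  Dual max −bᵀy s.t. Aᵀy ≥ −c, y ≥ 0.

Maximize: z = -5y1 - 21y2 - 13y3 - 16y4

Subject to:
  y1 + 2y2 + 2y3 + 4y4 ≥ 5
  2y1 + 5y2 + 5y3 + 4y4 ≥ 6
  y1, y2, y3, y4 ≥ 0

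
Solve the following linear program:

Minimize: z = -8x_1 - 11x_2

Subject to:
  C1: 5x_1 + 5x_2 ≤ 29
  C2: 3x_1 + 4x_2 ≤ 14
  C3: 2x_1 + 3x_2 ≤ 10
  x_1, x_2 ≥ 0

Evaluate the objective at each vertex of the feasible region:
  z(0, 0) = 0
  z(4.667, 0) = -37.33
  z(2, 2) = -38  ←
  z(0, 3.333) = -36.67
The minimum is at x_1 = 2, x_2 = 2.

x_1 = 2, x_2 = 2, z = -38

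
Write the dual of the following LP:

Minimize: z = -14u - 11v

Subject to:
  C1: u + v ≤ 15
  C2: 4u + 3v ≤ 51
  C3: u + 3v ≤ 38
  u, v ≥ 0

Primal min cᵀx s.t. Ax ≤ b, x ≥ 0  →  Dual max −bᵀy s.t. Aᵀy ≥ −c, y ≥ 0.

Maximize: z = -15y1 - 51y2 - 38y3

Subject to:
  y1 + 4y2 + y3 ≥ 14
  y1 + 3y2 + 3y3 ≥ 11
  y1, y2, y3 ≥ 0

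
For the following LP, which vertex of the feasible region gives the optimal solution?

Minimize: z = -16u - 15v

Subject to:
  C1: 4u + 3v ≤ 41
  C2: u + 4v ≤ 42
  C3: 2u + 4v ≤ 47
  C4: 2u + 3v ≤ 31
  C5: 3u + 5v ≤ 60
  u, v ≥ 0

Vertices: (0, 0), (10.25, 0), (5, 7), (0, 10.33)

Evaluate the objective at each vertex of the feasible region:
  z(0, 0) = 0
  z(10.25, 0) = -164
  z(5, 7) = -185  ←
  z(0, 10.33) = -155
The minimum is at u = 5, v = 7.

(5, 7)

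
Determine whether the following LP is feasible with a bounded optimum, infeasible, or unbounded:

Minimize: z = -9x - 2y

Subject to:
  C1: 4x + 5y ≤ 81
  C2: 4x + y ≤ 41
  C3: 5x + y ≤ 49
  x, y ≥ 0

Feasible with a bounded optimal solution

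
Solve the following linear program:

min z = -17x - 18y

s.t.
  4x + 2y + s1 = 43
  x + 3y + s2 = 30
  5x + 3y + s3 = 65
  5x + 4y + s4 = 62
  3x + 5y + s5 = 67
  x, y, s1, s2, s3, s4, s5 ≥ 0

Evaluate the objective at each vertex of the feasible region:
  z(0, 0) = 0
  z(10.75, 0) = -182.8
  z(8, 5.5) = -235
  z(6, 8) = -246  ←
  z(0, 10) = -180
The minimum is at x = 6, y = 8.

x = 6, y = 8, z = -246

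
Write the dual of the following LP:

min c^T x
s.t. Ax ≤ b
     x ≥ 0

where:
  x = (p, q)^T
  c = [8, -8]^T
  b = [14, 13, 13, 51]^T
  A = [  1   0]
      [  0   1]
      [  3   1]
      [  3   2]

Primal min cᵀx s.t. Ax ≤ b, x ≥ 0  →  Dual max −bᵀy s.t. Aᵀy ≥ −c, y ≥ 0.

Maximize: z = -14y1 - 13y2 - 13y3 - 51y4

Subject to:
  y1 + 3y3 + 3y4 ≥ -8
  y2 + y3 + 2y4 ≥ 8
  y1, y2, y3, y4 ≥ 0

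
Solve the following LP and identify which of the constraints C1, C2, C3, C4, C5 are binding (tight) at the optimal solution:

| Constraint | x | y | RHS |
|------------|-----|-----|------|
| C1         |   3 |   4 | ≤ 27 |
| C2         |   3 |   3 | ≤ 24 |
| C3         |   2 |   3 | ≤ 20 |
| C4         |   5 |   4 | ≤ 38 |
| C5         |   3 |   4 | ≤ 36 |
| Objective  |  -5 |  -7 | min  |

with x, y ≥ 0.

At x = 1, y = 6, compute slack b - a·x for each constraint:
  C1: 27 − 27 = 0  (binding)
  C2: 24 − 21 = 3  (slack)
  C3: 20 − 20 = 0  (binding)
  C4: 38 − 29 = 9  (slack)
  C5: 36 − 27 = 9  (slack)

Optimal: x = 1, y = 6
Binding: C1, C3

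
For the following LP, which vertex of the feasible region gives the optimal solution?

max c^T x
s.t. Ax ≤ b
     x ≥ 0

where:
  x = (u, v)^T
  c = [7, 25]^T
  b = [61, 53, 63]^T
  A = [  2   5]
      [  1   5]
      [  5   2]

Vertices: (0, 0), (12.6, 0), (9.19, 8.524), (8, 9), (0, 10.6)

Evaluate the objective at each vertex of the feasible region:
  z(0, 0) = 0
  z(12.6, 0) = 88.2
  z(9.19, 8.524) = 277.4
  z(8, 9) = 281  ←
  z(0, 10.6) = 265
The maximum is at u = 8, v = 9.

(8, 9)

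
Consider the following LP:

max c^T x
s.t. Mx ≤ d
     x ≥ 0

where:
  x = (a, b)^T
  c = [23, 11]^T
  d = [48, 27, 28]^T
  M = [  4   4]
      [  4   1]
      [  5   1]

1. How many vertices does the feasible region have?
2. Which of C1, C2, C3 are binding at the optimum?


1. 4
2. C1, C3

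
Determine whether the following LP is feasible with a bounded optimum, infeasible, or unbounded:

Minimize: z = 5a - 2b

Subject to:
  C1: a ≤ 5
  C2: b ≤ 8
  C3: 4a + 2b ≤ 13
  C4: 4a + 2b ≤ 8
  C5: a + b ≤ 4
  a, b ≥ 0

Feasible with a bounded optimal solution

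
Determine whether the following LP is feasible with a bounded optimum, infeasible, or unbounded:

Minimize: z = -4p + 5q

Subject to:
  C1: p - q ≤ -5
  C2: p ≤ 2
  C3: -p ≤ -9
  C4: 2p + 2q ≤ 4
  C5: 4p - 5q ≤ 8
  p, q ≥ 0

Infeasible (no feasible solution exists)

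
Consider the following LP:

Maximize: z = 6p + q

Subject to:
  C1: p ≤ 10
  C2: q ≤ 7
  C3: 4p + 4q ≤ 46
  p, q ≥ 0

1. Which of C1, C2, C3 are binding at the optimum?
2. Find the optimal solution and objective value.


1. C1, C3
2. p = 10, q = 1.5, z = 61.5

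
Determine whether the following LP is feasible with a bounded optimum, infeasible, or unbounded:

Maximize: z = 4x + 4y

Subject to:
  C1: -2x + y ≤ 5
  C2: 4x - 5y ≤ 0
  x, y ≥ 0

Unbounded (objective can increase without bound)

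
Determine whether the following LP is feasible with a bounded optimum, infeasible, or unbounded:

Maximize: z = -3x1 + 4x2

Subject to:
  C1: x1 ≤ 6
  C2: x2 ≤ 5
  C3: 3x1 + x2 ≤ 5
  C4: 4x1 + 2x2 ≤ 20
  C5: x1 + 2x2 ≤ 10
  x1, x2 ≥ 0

Feasible with a bounded optimal solution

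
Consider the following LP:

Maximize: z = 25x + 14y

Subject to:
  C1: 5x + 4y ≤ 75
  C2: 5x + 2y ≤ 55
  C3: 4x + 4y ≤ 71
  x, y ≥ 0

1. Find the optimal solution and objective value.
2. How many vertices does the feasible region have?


1. x = 7, y = 10, z = 315
2. 5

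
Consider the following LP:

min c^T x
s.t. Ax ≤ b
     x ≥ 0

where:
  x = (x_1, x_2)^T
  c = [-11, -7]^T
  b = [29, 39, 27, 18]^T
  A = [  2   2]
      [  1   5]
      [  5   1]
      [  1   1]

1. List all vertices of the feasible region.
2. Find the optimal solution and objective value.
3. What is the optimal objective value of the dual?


1. (0, 0), (5.4, 0), (4, 7), (0, 7.8)
2. x_1 = 4, x_2 = 7, z = -93
3. -93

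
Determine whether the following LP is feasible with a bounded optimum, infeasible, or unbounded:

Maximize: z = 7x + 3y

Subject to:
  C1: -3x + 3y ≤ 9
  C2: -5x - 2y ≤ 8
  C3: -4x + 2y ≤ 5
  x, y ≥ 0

Unbounded (objective can increase without bound)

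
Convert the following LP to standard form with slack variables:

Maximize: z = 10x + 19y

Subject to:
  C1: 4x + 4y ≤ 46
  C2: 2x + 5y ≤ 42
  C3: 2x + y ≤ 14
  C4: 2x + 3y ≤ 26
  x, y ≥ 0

max z = 10x + 19y

s.t.
  4x + 4y + s1 = 46
  2x + 5y + s2 = 42
  2x + y + s3 = 14
  2x + 3y + s4 = 26
  x, y, s1, s2, s3, s4 ≥ 0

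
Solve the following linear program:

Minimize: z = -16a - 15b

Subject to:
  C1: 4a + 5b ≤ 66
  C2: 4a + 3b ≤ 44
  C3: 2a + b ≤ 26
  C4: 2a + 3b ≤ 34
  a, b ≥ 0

Evaluate the objective at each vertex of the feasible region:
  z(0, 0) = 0
  z(11, 0) = -176
  z(5, 8) = -200  ←
  z(0, 11.33) = -170
The minimum is at a = 5, b = 8.

a = 5, b = 8, z = -200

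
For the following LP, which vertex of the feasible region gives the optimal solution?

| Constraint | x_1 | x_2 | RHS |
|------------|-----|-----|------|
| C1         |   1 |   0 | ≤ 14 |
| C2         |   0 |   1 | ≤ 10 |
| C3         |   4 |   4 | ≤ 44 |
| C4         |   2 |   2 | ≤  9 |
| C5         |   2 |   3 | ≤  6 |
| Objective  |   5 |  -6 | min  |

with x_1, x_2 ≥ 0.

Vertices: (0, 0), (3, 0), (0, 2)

Evaluate the objective at each vertex of the feasible region:
  z(0, 0) = 0
  z(3, 0) = 15
  z(0, 2) = -12  ←
The minimum is at x_1 = 0, x_2 = 2.

(0, 2)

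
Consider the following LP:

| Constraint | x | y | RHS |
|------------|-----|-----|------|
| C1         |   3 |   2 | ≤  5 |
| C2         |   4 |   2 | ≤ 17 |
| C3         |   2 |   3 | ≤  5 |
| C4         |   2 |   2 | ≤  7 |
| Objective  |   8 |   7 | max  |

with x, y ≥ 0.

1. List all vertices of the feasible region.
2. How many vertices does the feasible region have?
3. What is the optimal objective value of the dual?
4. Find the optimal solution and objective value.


1. (0, 0), (1.667, 0), (1, 1), (0, 1.667)
2. 4
3. 15
4. x = 1, y = 1, z = 15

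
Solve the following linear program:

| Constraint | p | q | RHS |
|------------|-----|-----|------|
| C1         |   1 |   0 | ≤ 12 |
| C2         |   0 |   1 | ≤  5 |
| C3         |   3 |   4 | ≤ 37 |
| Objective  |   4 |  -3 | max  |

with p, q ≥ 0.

Evaluate the objective at each vertex of the feasible region:
  z(0, 0) = 0
  z(12, 0) = 48  ←
  z(12, 0.25) = 47.25
  z(5.667, 5) = 7.667
  z(0, 5) = -15
The maximum is at p = 12, q = 0.

p = 12, q = 0, z = 48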